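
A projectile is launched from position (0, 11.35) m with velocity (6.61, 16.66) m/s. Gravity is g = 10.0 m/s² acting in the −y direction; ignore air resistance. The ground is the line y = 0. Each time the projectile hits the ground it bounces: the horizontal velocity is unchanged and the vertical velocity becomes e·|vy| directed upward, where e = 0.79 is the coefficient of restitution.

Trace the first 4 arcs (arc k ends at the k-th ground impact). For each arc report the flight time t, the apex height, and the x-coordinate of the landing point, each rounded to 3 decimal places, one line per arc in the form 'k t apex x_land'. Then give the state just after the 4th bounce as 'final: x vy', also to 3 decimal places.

1 3.912 25.228 25.860
2 3.549 15.745 49.319
3 2.804 9.826 67.852
4 2.215 6.133 82.493
final: 82.493 8.749

Arc 1: start y=11.350, vy=16.660 → t=3.912, apex=25.228, x_land=25.860, impact vy=-22.462
  bounce: vy ← 0.79·22.462 = 17.745
Arc 2: start y=0.000, vy=17.745 → t=3.549, apex=15.745, x_land=49.319, impact vy=-17.745
  bounce: vy ← 0.79·17.745 = 14.019
Arc 3: start y=0.000, vy=14.019 → t=2.804, apex=9.826, x_land=67.852, impact vy=-14.019
  bounce: vy ← 0.79·14.019 = 11.075
Arc 4: start y=0.000, vy=11.075 → t=2.215, apex=6.133, x_land=82.493, impact vy=-11.075
  bounce: vy ← 0.79·11.075 = 8.749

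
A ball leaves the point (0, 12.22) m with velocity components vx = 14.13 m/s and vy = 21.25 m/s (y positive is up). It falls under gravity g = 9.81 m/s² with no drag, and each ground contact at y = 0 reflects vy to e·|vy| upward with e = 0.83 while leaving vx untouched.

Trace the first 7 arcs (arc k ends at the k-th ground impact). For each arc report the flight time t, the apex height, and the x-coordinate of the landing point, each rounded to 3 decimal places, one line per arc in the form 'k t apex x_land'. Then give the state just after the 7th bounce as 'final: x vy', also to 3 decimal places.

Arc 1: start y=12.220, vy=21.250 → t=4.846, apex=35.235, x_land=68.479, impact vy=-26.293
  bounce: vy ← 0.83·26.293 = 21.823
Arc 2: start y=0.000, vy=21.823 → t=4.449, apex=24.274, x_land=131.346, impact vy=-21.823
  bounce: vy ← 0.83·21.823 = 18.113
Arc 3: start y=0.000, vy=18.113 → t=3.693, apex=16.722, x_land=183.525, impact vy=-18.113
  bounce: vy ← 0.83·18.113 = 15.034
Arc 4: start y=0.000, vy=15.034 → t=3.065, apex=11.520, x_land=226.834, impact vy=-15.034
  bounce: vy ← 0.83·15.034 = 12.478
Arc 5: start y=0.000, vy=12.478 → t=2.544, apex=7.936, x_land=262.780, impact vy=-12.478
  bounce: vy ← 0.83·12.478 = 10.357
Arc 6: start y=0.000, vy=10.357 → t=2.111, apex=5.467, x_land=292.616, impact vy=-10.357
  bounce: vy ← 0.83·10.357 = 8.596
Arc 7: start y=0.000, vy=8.596 → t=1.753, apex=3.766, x_land=317.379, impact vy=-8.596
  bounce: vy ← 0.83·8.596 = 7.135

1 4.846 35.235 68.479
2 4.449 24.274 131.346
3 3.693 16.722 183.525
4 3.065 11.520 226.834
5 2.544 7.936 262.780
6 2.111 5.467 292.616
7 1.753 3.766 317.379
final: 317.379 7.135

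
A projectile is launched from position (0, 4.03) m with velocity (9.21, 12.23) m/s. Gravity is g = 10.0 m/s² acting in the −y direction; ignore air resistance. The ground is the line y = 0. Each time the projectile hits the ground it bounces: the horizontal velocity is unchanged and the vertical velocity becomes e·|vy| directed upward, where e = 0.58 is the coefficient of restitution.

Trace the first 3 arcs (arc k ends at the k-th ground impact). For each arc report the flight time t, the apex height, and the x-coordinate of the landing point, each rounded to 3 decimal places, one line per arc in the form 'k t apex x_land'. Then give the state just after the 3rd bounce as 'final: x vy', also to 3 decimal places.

Arc 1: start y=4.030, vy=12.230 → t=2.740, apex=11.509, x_land=25.237, impact vy=-15.171
  bounce: vy ← 0.58·15.171 = 8.799
Arc 2: start y=0.000, vy=8.799 → t=1.760, apex=3.872, x_land=41.445, impact vy=-8.799
  bounce: vy ← 0.58·8.799 = 5.104
Arc 3: start y=0.000, vy=5.104 → t=1.021, apex=1.302, x_land=50.846, impact vy=-5.104
  bounce: vy ← 0.58·5.104 = 2.960

1 2.740 11.509 25.237
2 1.760 3.872 41.445
3 1.021 1.302 50.846
final: 50.846 2.960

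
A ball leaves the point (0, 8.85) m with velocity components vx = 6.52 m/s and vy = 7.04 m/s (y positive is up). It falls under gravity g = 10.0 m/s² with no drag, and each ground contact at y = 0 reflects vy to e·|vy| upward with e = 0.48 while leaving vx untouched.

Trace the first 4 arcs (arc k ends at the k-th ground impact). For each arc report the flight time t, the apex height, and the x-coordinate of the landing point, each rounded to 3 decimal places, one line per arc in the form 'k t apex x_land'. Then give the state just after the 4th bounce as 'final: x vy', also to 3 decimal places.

Arc 1: start y=8.850, vy=7.040 → t=2.209, apex=11.328, x_land=14.404, impact vy=-15.052
  bounce: vy ← 0.48·15.052 = 7.225
Arc 2: start y=0.000, vy=7.225 → t=1.445, apex=2.610, x_land=23.825, impact vy=-7.225
  bounce: vy ← 0.48·7.225 = 3.468
Arc 3: start y=0.000, vy=3.468 → t=0.694, apex=0.601, x_land=28.348, impact vy=-3.468
  bounce: vy ← 0.48·3.468 = 1.665
Arc 4: start y=0.000, vy=1.665 → t=0.333, apex=0.139, x_land=30.518, impact vy=-1.665
  bounce: vy ← 0.48·1.665 = 0.799

1 2.209 11.328 14.404
2 1.445 2.610 23.825
3 0.694 0.601 28.348
4 0.333 0.139 30.518
final: 30.518 0.799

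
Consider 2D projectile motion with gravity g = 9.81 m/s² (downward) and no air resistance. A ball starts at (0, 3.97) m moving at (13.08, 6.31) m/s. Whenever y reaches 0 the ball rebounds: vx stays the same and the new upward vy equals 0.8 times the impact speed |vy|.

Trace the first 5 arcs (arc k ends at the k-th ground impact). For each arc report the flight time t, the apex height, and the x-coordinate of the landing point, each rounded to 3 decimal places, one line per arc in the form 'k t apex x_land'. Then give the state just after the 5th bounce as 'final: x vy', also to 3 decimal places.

1 1.749 5.999 22.879
2 1.770 3.840 46.024
3 1.416 2.457 64.540
4 1.132 1.573 79.353
5 0.906 1.007 91.204
final: 91.204 3.555

Arc 1: start y=3.970, vy=6.310 → t=1.749, apex=5.999, x_land=22.879, impact vy=-10.849
  bounce: vy ← 0.8·10.849 = 8.679
Arc 2: start y=0.000, vy=8.679 → t=1.770, apex=3.840, x_land=46.024, impact vy=-8.679
  bounce: vy ← 0.8·8.679 = 6.944
Arc 3: start y=0.000, vy=6.944 → t=1.416, apex=2.457, x_land=64.540, impact vy=-6.944
  bounce: vy ← 0.8·6.944 = 5.555
Arc 4: start y=0.000, vy=5.555 → t=1.132, apex=1.573, x_land=79.353, impact vy=-5.555
  bounce: vy ← 0.8·5.555 = 4.444
Arc 5: start y=0.000, vy=4.444 → t=0.906, apex=1.007, x_land=91.204, impact vy=-4.444
  bounce: vy ← 0.8·4.444 = 3.555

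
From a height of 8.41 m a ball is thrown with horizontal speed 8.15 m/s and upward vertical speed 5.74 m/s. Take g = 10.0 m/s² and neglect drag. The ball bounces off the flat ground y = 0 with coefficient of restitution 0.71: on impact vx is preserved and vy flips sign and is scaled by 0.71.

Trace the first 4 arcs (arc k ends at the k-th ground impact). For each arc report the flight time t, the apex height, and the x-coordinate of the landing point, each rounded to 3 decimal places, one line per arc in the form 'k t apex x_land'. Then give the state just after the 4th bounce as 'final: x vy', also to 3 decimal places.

1 1.992 10.057 16.237
2 2.014 5.070 32.651
3 1.430 2.556 44.304
4 1.015 1.288 52.578
final: 52.578 3.604

Arc 1: start y=8.410, vy=5.740 → t=1.992, apex=10.057, x_land=16.237, impact vy=-14.183
  bounce: vy ← 0.71·14.183 = 10.070
Arc 2: start y=0.000, vy=10.070 → t=2.014, apex=5.070, x_land=32.651, impact vy=-10.070
  bounce: vy ← 0.71·10.070 = 7.149
Arc 3: start y=0.000, vy=7.149 → t=1.430, apex=2.556, x_land=44.304, impact vy=-7.149
  bounce: vy ← 0.71·7.149 = 5.076
Arc 4: start y=0.000, vy=5.076 → t=1.015, apex=1.288, x_land=52.578, impact vy=-5.076
  bounce: vy ← 0.71·5.076 = 3.604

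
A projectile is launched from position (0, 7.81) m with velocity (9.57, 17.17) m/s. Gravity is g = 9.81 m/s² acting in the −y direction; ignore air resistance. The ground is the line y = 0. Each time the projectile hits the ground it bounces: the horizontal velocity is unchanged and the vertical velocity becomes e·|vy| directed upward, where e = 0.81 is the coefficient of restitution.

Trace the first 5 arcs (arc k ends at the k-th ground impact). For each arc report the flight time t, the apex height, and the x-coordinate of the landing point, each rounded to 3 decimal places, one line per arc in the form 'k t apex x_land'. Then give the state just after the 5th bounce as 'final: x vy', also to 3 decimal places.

1 3.908 22.836 37.399
2 3.495 14.983 70.851
3 2.831 9.830 97.946
4 2.293 6.450 119.894
5 1.858 4.232 137.672
final: 137.672 7.380

Arc 1: start y=7.810, vy=17.170 → t=3.908, apex=22.836, x_land=37.399, impact vy=-21.167
  bounce: vy ← 0.81·21.167 = 17.145
Arc 2: start y=0.000, vy=17.145 → t=3.495, apex=14.983, x_land=70.851, impact vy=-17.145
  bounce: vy ← 0.81·17.145 = 13.888
Arc 3: start y=0.000, vy=13.888 → t=2.831, apex=9.830, x_land=97.946, impact vy=-13.888
  bounce: vy ← 0.81·13.888 = 11.249
Arc 4: start y=0.000, vy=11.249 → t=2.293, apex=6.450, x_land=119.894, impact vy=-11.249
  bounce: vy ← 0.81·11.249 = 9.112
Arc 5: start y=0.000, vy=9.112 → t=1.858, apex=4.232, x_land=137.672, impact vy=-9.112
  bounce: vy ← 0.81·9.112 = 7.380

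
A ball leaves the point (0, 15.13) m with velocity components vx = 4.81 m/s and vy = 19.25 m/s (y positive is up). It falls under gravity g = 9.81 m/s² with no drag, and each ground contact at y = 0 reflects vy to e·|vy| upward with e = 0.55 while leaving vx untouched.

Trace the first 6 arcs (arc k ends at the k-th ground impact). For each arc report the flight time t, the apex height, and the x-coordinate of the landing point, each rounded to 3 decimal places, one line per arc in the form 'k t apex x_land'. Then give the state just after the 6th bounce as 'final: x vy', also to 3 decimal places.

Arc 1: start y=15.130, vy=19.250 → t=4.596, apex=34.017, x_land=22.106, impact vy=-25.834
  bounce: vy ← 0.55·25.834 = 14.209
Arc 2: start y=0.000, vy=14.209 → t=2.897, apex=10.290, x_land=36.039, impact vy=-14.209
  bounce: vy ← 0.55·14.209 = 7.815
Arc 3: start y=0.000, vy=7.815 → t=1.593, apex=3.113, x_land=43.703, impact vy=-7.815
  bounce: vy ← 0.55·7.815 = 4.298
Arc 4: start y=0.000, vy=4.298 → t=0.876, apex=0.942, x_land=47.918, impact vy=-4.298
  bounce: vy ← 0.55·4.298 = 2.364
Arc 5: start y=0.000, vy=2.364 → t=0.482, apex=0.285, x_land=50.236, impact vy=-2.364
  bounce: vy ← 0.55·2.364 = 1.300
Arc 6: start y=0.000, vy=1.300 → t=0.265, apex=0.086, x_land=51.511, impact vy=-1.300
  bounce: vy ← 0.55·1.300 = 0.715

1 4.596 34.017 22.106
2 2.897 10.290 36.039
3 1.593 3.113 43.703
4 0.876 0.942 47.918
5 0.482 0.285 50.236
6 0.265 0.086 51.511
final: 51.511 0.715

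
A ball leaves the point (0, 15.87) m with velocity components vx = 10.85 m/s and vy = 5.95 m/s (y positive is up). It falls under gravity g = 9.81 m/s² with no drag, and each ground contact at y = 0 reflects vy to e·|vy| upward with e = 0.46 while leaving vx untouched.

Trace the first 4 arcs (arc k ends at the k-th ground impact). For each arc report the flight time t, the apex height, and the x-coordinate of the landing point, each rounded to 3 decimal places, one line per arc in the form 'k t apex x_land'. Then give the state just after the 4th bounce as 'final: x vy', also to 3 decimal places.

1 2.505 17.674 27.177
2 1.746 3.740 46.125
3 0.803 0.791 54.841
4 0.370 0.167 58.851
final: 58.851 0.834

Arc 1: start y=15.870, vy=5.950 → t=2.505, apex=17.674, x_land=27.177, impact vy=-18.622
  bounce: vy ← 0.46·18.622 = 8.566
Arc 2: start y=0.000, vy=8.566 → t=1.746, apex=3.740, x_land=46.125, impact vy=-8.566
  bounce: vy ← 0.46·8.566 = 3.940
Arc 3: start y=0.000, vy=3.940 → t=0.803, apex=0.791, x_land=54.841, impact vy=-3.940
  bounce: vy ← 0.46·3.940 = 1.813
Arc 4: start y=0.000, vy=1.813 → t=0.370, apex=0.167, x_land=58.851, impact vy=-1.813
  bounce: vy ← 0.46·1.813 = 0.834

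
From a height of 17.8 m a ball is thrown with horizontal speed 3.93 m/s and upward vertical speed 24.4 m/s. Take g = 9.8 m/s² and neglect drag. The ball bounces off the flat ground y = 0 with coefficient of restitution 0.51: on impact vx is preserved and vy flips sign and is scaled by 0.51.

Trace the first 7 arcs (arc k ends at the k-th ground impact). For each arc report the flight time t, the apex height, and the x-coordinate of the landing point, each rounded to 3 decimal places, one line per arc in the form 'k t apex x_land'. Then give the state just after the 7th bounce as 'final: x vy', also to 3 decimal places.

Arc 1: start y=17.800, vy=24.400 → t=5.625, apex=48.176, x_land=22.108, impact vy=-30.728
  bounce: vy ← 0.51·30.728 = 15.672
Arc 2: start y=0.000, vy=15.672 → t=3.198, apex=12.530, x_land=34.677, impact vy=-15.672
  bounce: vy ← 0.51·15.672 = 7.992
Arc 3: start y=0.000, vy=7.992 → t=1.631, apex=3.259, x_land=41.087, impact vy=-7.992
  bounce: vy ← 0.51·7.992 = 4.076
Arc 4: start y=0.000, vy=4.076 → t=0.832, apex=0.848, x_land=44.356, impact vy=-4.076
  bounce: vy ← 0.51·4.076 = 2.079
Arc 5: start y=0.000, vy=2.079 → t=0.424, apex=0.220, x_land=46.024, impact vy=-2.079
  bounce: vy ← 0.51·2.079 = 1.060
Arc 6: start y=0.000, vy=1.060 → t=0.216, apex=0.057, x_land=46.874, impact vy=-1.060
  bounce: vy ← 0.51·1.060 = 0.541
Arc 7: start y=0.000, vy=0.541 → t=0.110, apex=0.015, x_land=47.308, impact vy=-0.541
  bounce: vy ← 0.51·0.541 = 0.276

1 5.625 48.176 22.108
2 3.198 12.530 34.677
3 1.631 3.259 41.087
4 0.832 0.848 44.356
5 0.424 0.220 46.024
6 0.216 0.057 46.874
7 0.110 0.015 47.308
final: 47.308 0.276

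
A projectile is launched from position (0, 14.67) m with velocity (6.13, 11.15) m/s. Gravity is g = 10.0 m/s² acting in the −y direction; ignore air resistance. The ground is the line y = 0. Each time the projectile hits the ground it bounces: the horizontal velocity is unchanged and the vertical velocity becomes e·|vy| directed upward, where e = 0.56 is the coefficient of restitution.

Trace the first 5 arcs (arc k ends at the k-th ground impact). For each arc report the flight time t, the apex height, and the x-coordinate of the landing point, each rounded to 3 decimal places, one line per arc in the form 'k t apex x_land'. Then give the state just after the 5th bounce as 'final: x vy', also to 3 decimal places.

Arc 1: start y=14.670, vy=11.150 → t=3.159, apex=20.886, x_land=19.364, impact vy=-20.438
  bounce: vy ← 0.56·20.438 = 11.445
Arc 2: start y=0.000, vy=11.445 → t=2.289, apex=6.550, x_land=33.396, impact vy=-11.445
  bounce: vy ← 0.56·11.445 = 6.409
Arc 3: start y=0.000, vy=6.409 → t=1.282, apex=2.054, x_land=41.254, impact vy=-6.409
  bounce: vy ← 0.56·6.409 = 3.589
Arc 4: start y=0.000, vy=3.589 → t=0.718, apex=0.644, x_land=45.654, impact vy=-3.589
  bounce: vy ← 0.56·3.589 = 2.010
Arc 5: start y=0.000, vy=2.010 → t=0.402, apex=0.202, x_land=48.118, impact vy=-2.010
  bounce: vy ← 0.56·2.010 = 1.126

1 3.159 20.886 19.364
2 2.289 6.550 33.396
3 1.282 2.054 41.254
4 0.718 0.644 45.654
5 0.402 0.202 48.118
final: 48.118 1.126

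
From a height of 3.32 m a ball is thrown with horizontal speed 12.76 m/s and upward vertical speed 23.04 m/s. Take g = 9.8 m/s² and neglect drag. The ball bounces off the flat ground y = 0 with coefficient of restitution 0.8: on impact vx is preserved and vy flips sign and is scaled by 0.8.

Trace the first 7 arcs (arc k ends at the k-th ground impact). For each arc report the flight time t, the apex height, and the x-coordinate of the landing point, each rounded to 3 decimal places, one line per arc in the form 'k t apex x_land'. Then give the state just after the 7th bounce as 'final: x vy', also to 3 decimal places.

1 4.842 30.404 61.784
2 3.986 19.458 112.639
3 3.188 12.453 153.323
4 2.551 7.970 185.871
5 2.041 5.101 211.908
6 1.632 3.265 232.739
7 1.306 2.089 249.403
final: 249.403 5.119

Arc 1: start y=3.320, vy=23.040 → t=4.842, apex=30.404, x_land=61.784, impact vy=-24.411
  bounce: vy ← 0.8·24.411 = 19.529
Arc 2: start y=0.000, vy=19.529 → t=3.986, apex=19.458, x_land=112.639, impact vy=-19.529
  bounce: vy ← 0.8·19.529 = 15.623
Arc 3: start y=0.000, vy=15.623 → t=3.188, apex=12.453, x_land=153.323, impact vy=-15.623
  bounce: vy ← 0.8·15.623 = 12.499
Arc 4: start y=0.000, vy=12.499 → t=2.551, apex=7.970, x_land=185.871, impact vy=-12.499
  bounce: vy ← 0.8·12.499 = 9.999
Arc 5: start y=0.000, vy=9.999 → t=2.041, apex=5.101, x_land=211.908, impact vy=-9.999
  bounce: vy ← 0.8·9.999 = 7.999
Arc 6: start y=0.000, vy=7.999 → t=1.632, apex=3.265, x_land=232.739, impact vy=-7.999
  bounce: vy ← 0.8·7.999 = 6.399
Arc 7: start y=0.000, vy=6.399 → t=1.306, apex=2.089, x_land=249.403, impact vy=-6.399
  bounce: vy ← 0.8·6.399 = 5.119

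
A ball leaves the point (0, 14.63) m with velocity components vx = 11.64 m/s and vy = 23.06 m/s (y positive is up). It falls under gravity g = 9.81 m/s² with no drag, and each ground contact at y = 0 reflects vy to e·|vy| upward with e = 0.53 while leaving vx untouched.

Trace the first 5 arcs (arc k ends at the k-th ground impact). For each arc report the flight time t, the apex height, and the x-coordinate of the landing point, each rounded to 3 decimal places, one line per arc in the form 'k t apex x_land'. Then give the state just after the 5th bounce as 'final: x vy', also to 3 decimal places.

1 5.268 41.733 61.314
2 3.092 11.723 97.304
3 1.639 3.293 116.379
4 0.869 0.925 126.488
5 0.460 0.260 131.846
final: 131.846 1.197

Arc 1: start y=14.630, vy=23.060 → t=5.268, apex=41.733, x_land=61.314, impact vy=-28.615
  bounce: vy ← 0.53·28.615 = 15.166
Arc 2: start y=0.000, vy=15.166 → t=3.092, apex=11.723, x_land=97.304, impact vy=-15.166
  bounce: vy ← 0.53·15.166 = 8.038
Arc 3: start y=0.000, vy=8.038 → t=1.639, apex=3.293, x_land=116.379, impact vy=-8.038
  bounce: vy ← 0.53·8.038 = 4.260
Arc 4: start y=0.000, vy=4.260 → t=0.869, apex=0.925, x_land=126.488, impact vy=-4.260
  bounce: vy ← 0.53·4.260 = 2.258
Arc 5: start y=0.000, vy=2.258 → t=0.460, apex=0.260, x_land=131.846, impact vy=-2.258
  bounce: vy ← 0.53·2.258 = 1.197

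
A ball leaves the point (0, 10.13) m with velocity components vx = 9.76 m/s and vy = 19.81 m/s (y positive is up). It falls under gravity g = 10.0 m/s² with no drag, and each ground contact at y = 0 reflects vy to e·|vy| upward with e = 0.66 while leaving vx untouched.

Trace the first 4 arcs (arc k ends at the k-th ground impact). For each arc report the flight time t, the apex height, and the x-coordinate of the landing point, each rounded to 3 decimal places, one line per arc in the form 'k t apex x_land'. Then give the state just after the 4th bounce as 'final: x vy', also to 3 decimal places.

1 4.420 29.752 43.142
2 3.220 12.960 74.569
3 2.125 5.645 95.310
4 1.403 2.459 109.000
final: 109.000 4.629

Arc 1: start y=10.130, vy=19.810 → t=4.420, apex=29.752, x_land=43.142, impact vy=-24.393
  bounce: vy ← 0.66·24.393 = 16.100
Arc 2: start y=0.000, vy=16.100 → t=3.220, apex=12.960, x_land=74.569, impact vy=-16.100
  bounce: vy ← 0.66·16.100 = 10.626
Arc 3: start y=0.000, vy=10.626 → t=2.125, apex=5.645, x_land=95.310, impact vy=-10.626
  bounce: vy ← 0.66·10.626 = 7.013
Arc 4: start y=0.000, vy=7.013 → t=1.403, apex=2.459, x_land=109.000, impact vy=-7.013
  bounce: vy ← 0.66·7.013 = 4.629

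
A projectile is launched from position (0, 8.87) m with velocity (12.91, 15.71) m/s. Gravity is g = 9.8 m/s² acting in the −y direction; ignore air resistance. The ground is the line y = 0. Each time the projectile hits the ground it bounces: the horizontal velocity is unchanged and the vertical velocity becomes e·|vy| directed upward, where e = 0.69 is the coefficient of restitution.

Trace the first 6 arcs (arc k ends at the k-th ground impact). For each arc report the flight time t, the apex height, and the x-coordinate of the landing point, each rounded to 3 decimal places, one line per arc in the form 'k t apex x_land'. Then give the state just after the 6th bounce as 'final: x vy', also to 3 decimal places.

Arc 1: start y=8.870, vy=15.710 → t=3.696, apex=21.462, x_land=47.714, impact vy=-20.510
  bounce: vy ← 0.69·20.510 = 14.152
Arc 2: start y=0.000, vy=14.152 → t=2.888, apex=10.218, x_land=85.000, impact vy=-14.152
  bounce: vy ← 0.69·14.152 = 9.765
Arc 3: start y=0.000, vy=9.765 → t=1.993, apex=4.865, x_land=110.727, impact vy=-9.765
  bounce: vy ← 0.69·9.765 = 6.738
Arc 4: start y=0.000, vy=6.738 → t=1.375, apex=2.316, x_land=128.479, impact vy=-6.738
  bounce: vy ← 0.69·6.738 = 4.649
Arc 5: start y=0.000, vy=4.649 → t=0.949, apex=1.103, x_land=140.728, impact vy=-4.649
  bounce: vy ← 0.69·4.649 = 3.208
Arc 6: start y=0.000, vy=3.208 → t=0.655, apex=0.525, x_land=149.179, impact vy=-3.208
  bounce: vy ← 0.69·3.208 = 2.213

1 3.696 21.462 47.714
2 2.888 10.218 85.000
3 1.993 4.865 110.727
4 1.375 2.316 128.479
5 0.949 1.103 140.728
6 0.655 0.525 149.179
final: 149.179 2.213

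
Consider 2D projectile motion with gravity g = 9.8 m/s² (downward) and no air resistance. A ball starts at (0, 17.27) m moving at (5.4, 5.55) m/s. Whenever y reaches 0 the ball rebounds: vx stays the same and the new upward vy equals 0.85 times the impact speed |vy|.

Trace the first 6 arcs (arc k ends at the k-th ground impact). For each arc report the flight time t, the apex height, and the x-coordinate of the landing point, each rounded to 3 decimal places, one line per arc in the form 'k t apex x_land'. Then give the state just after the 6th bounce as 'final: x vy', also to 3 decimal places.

1 2.527 18.842 13.647
2 3.334 13.613 31.648
3 2.834 9.835 46.949
4 2.409 7.106 59.955
5 2.047 5.134 71.010
6 1.740 3.709 80.407
final: 80.407 7.248

Arc 1: start y=17.270, vy=5.550 → t=2.527, apex=18.842, x_land=13.647, impact vy=-19.217
  bounce: vy ← 0.85·19.217 = 16.334
Arc 2: start y=0.000, vy=16.334 → t=3.334, apex=13.613, x_land=31.648, impact vy=-16.334
  bounce: vy ← 0.85·16.334 = 13.884
Arc 3: start y=0.000, vy=13.884 → t=2.834, apex=9.835, x_land=46.949, impact vy=-13.884
  bounce: vy ← 0.85·13.884 = 11.802
Arc 4: start y=0.000, vy=11.802 → t=2.409, apex=7.106, x_land=59.955, impact vy=-11.802
  bounce: vy ← 0.85·11.802 = 10.031
Arc 5: start y=0.000, vy=10.031 → t=2.047, apex=5.134, x_land=71.010, impact vy=-10.031
  bounce: vy ← 0.85·10.031 = 8.527
Arc 6: start y=0.000, vy=8.527 → t=1.740, apex=3.709, x_land=80.407, impact vy=-8.527
  bounce: vy ← 0.85·8.527 = 7.248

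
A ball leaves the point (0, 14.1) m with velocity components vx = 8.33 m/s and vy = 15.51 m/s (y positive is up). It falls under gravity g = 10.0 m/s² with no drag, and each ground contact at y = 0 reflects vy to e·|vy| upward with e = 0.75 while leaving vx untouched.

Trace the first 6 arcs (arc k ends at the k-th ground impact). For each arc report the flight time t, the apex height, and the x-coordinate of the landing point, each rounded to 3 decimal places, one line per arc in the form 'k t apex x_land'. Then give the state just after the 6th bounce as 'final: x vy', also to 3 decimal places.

Arc 1: start y=14.100, vy=15.510 → t=3.837, apex=26.128, x_land=31.962, impact vy=-22.860
  bounce: vy ← 0.75·22.860 = 17.145
Arc 2: start y=0.000, vy=17.145 → t=3.429, apex=14.697, x_land=60.525, impact vy=-17.145
  bounce: vy ← 0.75·17.145 = 12.859
Arc 3: start y=0.000, vy=12.859 → t=2.572, apex=8.267, x_land=81.947, impact vy=-12.859
  bounce: vy ← 0.75·12.859 = 9.644
Arc 4: start y=0.000, vy=9.644 → t=1.929, apex=4.650, x_land=98.014, impact vy=-9.644
  bounce: vy ← 0.75·9.644 = 7.233
Arc 5: start y=0.000, vy=7.233 → t=1.447, apex=2.616, x_land=110.064, impact vy=-7.233
  bounce: vy ← 0.75·7.233 = 5.425
Arc 6: start y=0.000, vy=5.425 → t=1.085, apex=1.471, x_land=119.101, impact vy=-5.425
  bounce: vy ← 0.75·5.425 = 4.069

1 3.837 26.128 31.962
2 3.429 14.697 60.525
3 2.572 8.267 81.947
4 1.929 4.650 98.014
5 1.447 2.616 110.064
6 1.085 1.471 119.101
final: 119.101 4.069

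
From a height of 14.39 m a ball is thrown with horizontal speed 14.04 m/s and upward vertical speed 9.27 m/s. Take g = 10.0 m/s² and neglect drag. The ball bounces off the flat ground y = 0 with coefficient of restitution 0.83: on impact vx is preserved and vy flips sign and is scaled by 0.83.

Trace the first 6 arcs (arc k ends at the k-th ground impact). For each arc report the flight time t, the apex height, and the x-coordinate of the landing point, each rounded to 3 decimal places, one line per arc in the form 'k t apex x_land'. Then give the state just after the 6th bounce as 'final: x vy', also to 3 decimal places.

Arc 1: start y=14.390, vy=9.270 → t=2.860, apex=18.687, x_land=40.157, impact vy=-19.332
  bounce: vy ← 0.83·19.332 = 16.046
Arc 2: start y=0.000, vy=16.046 → t=3.209, apex=12.873, x_land=85.214, impact vy=-16.046
  bounce: vy ← 0.83·16.046 = 13.318
Arc 3: start y=0.000, vy=13.318 → t=2.664, apex=8.868, x_land=122.611, impact vy=-13.318
  bounce: vy ← 0.83·13.318 = 11.054
Arc 4: start y=0.000, vy=11.054 → t=2.211, apex=6.109, x_land=153.650, impact vy=-11.054
  bounce: vy ← 0.83·11.054 = 9.175
Arc 5: start y=0.000, vy=9.175 → t=1.835, apex=4.209, x_land=179.412, impact vy=-9.175
  bounce: vy ← 0.83·9.175 = 7.615
Arc 6: start y=0.000, vy=7.615 → t=1.523, apex=2.899, x_land=200.795, impact vy=-7.615
  bounce: vy ← 0.83·7.615 = 6.320

1 2.860 18.687 40.157
2 3.209 12.873 85.214
3 2.664 8.868 122.611
4 2.211 6.109 153.650
5 1.835 4.209 179.412
6 1.523 2.899 200.795
final: 200.795 6.320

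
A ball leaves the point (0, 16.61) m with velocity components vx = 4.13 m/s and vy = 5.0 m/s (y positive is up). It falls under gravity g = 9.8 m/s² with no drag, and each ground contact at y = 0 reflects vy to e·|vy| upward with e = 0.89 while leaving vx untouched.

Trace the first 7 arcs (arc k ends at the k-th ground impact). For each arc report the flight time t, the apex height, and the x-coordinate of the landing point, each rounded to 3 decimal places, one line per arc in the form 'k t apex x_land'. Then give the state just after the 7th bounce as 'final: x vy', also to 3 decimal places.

1 2.421 17.886 9.998
2 3.401 14.167 24.043
3 3.027 11.222 36.543
4 2.694 8.889 47.668
5 2.397 7.041 57.569
6 2.134 5.577 66.381
7 1.899 4.418 74.224
final: 74.224 8.281

Arc 1: start y=16.610, vy=5.000 → t=2.421, apex=17.886, x_land=9.998, impact vy=-18.723
  bounce: vy ← 0.89·18.723 = 16.664
Arc 2: start y=0.000, vy=16.664 → t=3.401, apex=14.167, x_land=24.043, impact vy=-16.664
  bounce: vy ← 0.89·16.664 = 14.831
Arc 3: start y=0.000, vy=14.831 → t=3.027, apex=11.222, x_land=36.543, impact vy=-14.831
  bounce: vy ← 0.89·14.831 = 13.199
Arc 4: start y=0.000, vy=13.199 → t=2.694, apex=8.889, x_land=47.668, impact vy=-13.199
  bounce: vy ← 0.89·13.199 = 11.747
Arc 5: start y=0.000, vy=11.747 → t=2.397, apex=7.041, x_land=57.569, impact vy=-11.747
  bounce: vy ← 0.89·11.747 = 10.455
Arc 6: start y=0.000, vy=10.455 → t=2.134, apex=5.577, x_land=66.381, impact vy=-10.455
  bounce: vy ← 0.89·10.455 = 9.305
Arc 7: start y=0.000, vy=9.305 → t=1.899, apex=4.418, x_land=74.224, impact vy=-9.305
  bounce: vy ← 0.89·9.305 = 8.281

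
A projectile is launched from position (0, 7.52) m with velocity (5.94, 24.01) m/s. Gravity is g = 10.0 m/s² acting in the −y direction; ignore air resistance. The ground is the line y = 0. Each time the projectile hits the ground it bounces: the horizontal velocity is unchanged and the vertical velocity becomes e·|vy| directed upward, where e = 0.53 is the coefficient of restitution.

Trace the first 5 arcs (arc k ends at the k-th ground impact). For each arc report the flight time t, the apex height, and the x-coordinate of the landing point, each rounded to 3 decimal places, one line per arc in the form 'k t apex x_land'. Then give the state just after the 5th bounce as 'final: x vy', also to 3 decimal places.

Arc 1: start y=7.520, vy=24.010 → t=5.097, apex=36.344, x_land=30.277, impact vy=-26.961
  bounce: vy ← 0.53·26.961 = 14.289
Arc 2: start y=0.000, vy=14.289 → t=2.858, apex=10.209, x_land=47.252, impact vy=-14.289
  bounce: vy ← 0.53·14.289 = 7.573
Arc 3: start y=0.000, vy=7.573 → t=1.515, apex=2.868, x_land=56.249, impact vy=-7.573
  bounce: vy ← 0.53·7.573 = 4.014
Arc 4: start y=0.000, vy=4.014 → t=0.803, apex=0.806, x_land=61.018, impact vy=-4.014
  bounce: vy ← 0.53·4.014 = 2.127
Arc 5: start y=0.000, vy=2.127 → t=0.425, apex=0.226, x_land=63.545, impact vy=-2.127
  bounce: vy ← 0.53·2.127 = 1.127

1 5.097 36.344 30.277
2 2.858 10.209 47.252
3 1.515 2.868 56.249
4 0.803 0.806 61.018
5 0.425 0.226 63.545
final: 63.545 1.127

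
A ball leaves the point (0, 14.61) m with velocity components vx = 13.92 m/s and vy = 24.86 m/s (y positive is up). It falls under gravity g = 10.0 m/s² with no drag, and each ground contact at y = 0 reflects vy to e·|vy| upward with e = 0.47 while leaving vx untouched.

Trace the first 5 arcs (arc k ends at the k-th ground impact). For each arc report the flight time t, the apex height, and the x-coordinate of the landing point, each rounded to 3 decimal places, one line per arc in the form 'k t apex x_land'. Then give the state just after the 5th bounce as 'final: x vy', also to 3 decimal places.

Arc 1: start y=14.610, vy=24.860 → t=5.503, apex=45.511, x_land=76.602, impact vy=-30.170
  bounce: vy ← 0.47·30.170 = 14.180
Arc 2: start y=0.000, vy=14.180 → t=2.836, apex=10.053, x_land=116.078, impact vy=-14.180
  bounce: vy ← 0.47·14.180 = 6.665
Arc 3: start y=0.000, vy=6.665 → t=1.333, apex=2.221, x_land=134.632, impact vy=-6.665
  bounce: vy ← 0.47·6.665 = 3.132
Arc 4: start y=0.000, vy=3.132 → t=0.626, apex=0.491, x_land=143.353, impact vy=-3.132
  bounce: vy ← 0.47·3.132 = 1.472
Arc 5: start y=0.000, vy=1.472 → t=0.294, apex=0.108, x_land=147.451, impact vy=-1.472
  bounce: vy ← 0.47·1.472 = 0.692

1 5.503 45.511 76.602
2 2.836 10.053 116.078
3 1.333 2.221 134.632
4 0.626 0.491 143.353
5 0.294 0.108 147.451
final: 147.451 0.692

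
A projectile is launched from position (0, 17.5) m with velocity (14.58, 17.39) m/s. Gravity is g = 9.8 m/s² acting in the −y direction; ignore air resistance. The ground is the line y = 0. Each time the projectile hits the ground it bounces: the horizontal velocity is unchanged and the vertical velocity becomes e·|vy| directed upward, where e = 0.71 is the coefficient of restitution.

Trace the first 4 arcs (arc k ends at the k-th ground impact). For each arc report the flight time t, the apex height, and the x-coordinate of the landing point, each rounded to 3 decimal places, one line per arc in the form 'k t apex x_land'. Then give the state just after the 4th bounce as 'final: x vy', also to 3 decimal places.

Arc 1: start y=17.500, vy=17.390 → t=4.367, apex=32.929, x_land=63.668, impact vy=-25.405
  bounce: vy ← 0.71·25.405 = 18.038
Arc 2: start y=0.000, vy=18.038 → t=3.681, apex=16.600, x_land=117.339, impact vy=-18.038
  bounce: vy ← 0.71·18.038 = 12.807
Arc 3: start y=0.000, vy=12.807 → t=2.614, apex=8.368, x_land=155.446, impact vy=-12.807
  bounce: vy ← 0.71·12.807 = 9.093
Arc 4: start y=0.000, vy=9.093 → t=1.856, apex=4.218, x_land=182.501, impact vy=-9.093
  bounce: vy ← 0.71·9.093 = 6.456

1 4.367 32.929 63.668
2 3.681 16.600 117.339
3 2.614 8.368 155.446
4 1.856 4.218 182.501
final: 182.501 6.456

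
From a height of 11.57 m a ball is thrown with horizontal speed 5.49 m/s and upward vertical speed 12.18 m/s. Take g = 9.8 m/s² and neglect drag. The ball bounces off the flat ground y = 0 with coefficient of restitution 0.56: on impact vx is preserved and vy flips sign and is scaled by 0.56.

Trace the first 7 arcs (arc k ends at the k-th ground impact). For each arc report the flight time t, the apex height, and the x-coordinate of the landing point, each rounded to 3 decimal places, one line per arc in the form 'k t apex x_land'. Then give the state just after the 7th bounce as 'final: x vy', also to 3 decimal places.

Arc 1: start y=11.570, vy=12.180 → t=3.219, apex=19.139, x_land=17.673, impact vy=-19.368
  bounce: vy ← 0.56·19.368 = 10.846
Arc 2: start y=0.000, vy=10.846 → t=2.214, apex=6.002, x_land=29.826, impact vy=-10.846
  bounce: vy ← 0.56·10.846 = 6.074
Arc 3: start y=0.000, vy=6.074 → t=1.240, apex=1.882, x_land=36.631, impact vy=-6.074
  bounce: vy ← 0.56·6.074 = 3.401
Arc 4: start y=0.000, vy=3.401 → t=0.694, apex=0.590, x_land=40.442, impact vy=-3.401
  bounce: vy ← 0.56·3.401 = 1.905
Arc 5: start y=0.000, vy=1.905 → t=0.389, apex=0.185, x_land=42.576, impact vy=-1.905
  bounce: vy ← 0.56·1.905 = 1.067
Arc 6: start y=0.000, vy=1.067 → t=0.218, apex=0.058, x_land=43.771, impact vy=-1.067
  bounce: vy ← 0.56·1.067 = 0.597
Arc 7: start y=0.000, vy=0.597 → t=0.122, apex=0.018, x_land=44.440, impact vy=-0.597
  bounce: vy ← 0.56·0.597 = 0.335

1 3.219 19.139 17.673
2 2.214 6.002 29.826
3 1.240 1.882 36.631
4 0.694 0.590 40.442
5 0.389 0.185 42.576
6 0.218 0.058 43.771
7 0.122 0.018 44.440
final: 44.440 0.335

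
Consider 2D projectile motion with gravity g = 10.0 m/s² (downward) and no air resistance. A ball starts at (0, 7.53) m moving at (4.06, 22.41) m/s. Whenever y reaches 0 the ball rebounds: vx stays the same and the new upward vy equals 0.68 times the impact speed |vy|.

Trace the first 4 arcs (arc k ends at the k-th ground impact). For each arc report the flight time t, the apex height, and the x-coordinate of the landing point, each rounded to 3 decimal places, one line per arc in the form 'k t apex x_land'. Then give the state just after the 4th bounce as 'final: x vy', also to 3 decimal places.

1 4.796 32.640 19.472
2 3.475 15.093 33.580
3 2.363 6.979 43.173
4 1.607 3.227 49.696
final: 49.696 5.463

Arc 1: start y=7.530, vy=22.410 → t=4.796, apex=32.640, x_land=19.472, impact vy=-25.550
  bounce: vy ← 0.68·25.550 = 17.374
Arc 2: start y=0.000, vy=17.374 → t=3.475, apex=15.093, x_land=33.580, impact vy=-17.374
  bounce: vy ← 0.68·17.374 = 11.814
Arc 3: start y=0.000, vy=11.814 → t=2.363, apex=6.979, x_land=43.173, impact vy=-11.814
  bounce: vy ← 0.68·11.814 = 8.034
Arc 4: start y=0.000, vy=8.034 → t=1.607, apex=3.227, x_land=49.696, impact vy=-8.034
  bounce: vy ← 0.68·8.034 = 5.463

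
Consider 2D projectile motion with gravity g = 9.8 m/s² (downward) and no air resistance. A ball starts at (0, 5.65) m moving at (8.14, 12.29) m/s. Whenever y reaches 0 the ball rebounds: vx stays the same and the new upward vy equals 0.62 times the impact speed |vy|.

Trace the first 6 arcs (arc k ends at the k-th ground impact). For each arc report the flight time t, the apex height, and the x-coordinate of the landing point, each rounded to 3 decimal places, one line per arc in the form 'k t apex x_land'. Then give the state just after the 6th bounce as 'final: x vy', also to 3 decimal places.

1 2.905 13.356 23.647
2 2.047 5.134 40.312
3 1.269 1.974 50.644
4 0.787 0.759 57.050
5 0.488 0.292 61.021
6 0.303 0.112 63.484
final: 63.484 0.919

Arc 1: start y=5.650, vy=12.290 → t=2.905, apex=13.356, x_land=23.647, impact vy=-16.180
  bounce: vy ← 0.62·16.180 = 10.031
Arc 2: start y=0.000, vy=10.031 → t=2.047, apex=5.134, x_land=40.312, impact vy=-10.031
  bounce: vy ← 0.62·10.031 = 6.219
Arc 3: start y=0.000, vy=6.219 → t=1.269, apex=1.974, x_land=50.644, impact vy=-6.219
  bounce: vy ← 0.62·6.219 = 3.856
Arc 4: start y=0.000, vy=3.856 → t=0.787, apex=0.759, x_land=57.050, impact vy=-3.856
  bounce: vy ← 0.62·3.856 = 2.391
Arc 5: start y=0.000, vy=2.391 → t=0.488, apex=0.292, x_land=61.021, impact vy=-2.391
  bounce: vy ← 0.62·2.391 = 1.482
Arc 6: start y=0.000, vy=1.482 → t=0.303, apex=0.112, x_land=63.484, impact vy=-1.482
  bounce: vy ← 0.62·1.482 = 0.919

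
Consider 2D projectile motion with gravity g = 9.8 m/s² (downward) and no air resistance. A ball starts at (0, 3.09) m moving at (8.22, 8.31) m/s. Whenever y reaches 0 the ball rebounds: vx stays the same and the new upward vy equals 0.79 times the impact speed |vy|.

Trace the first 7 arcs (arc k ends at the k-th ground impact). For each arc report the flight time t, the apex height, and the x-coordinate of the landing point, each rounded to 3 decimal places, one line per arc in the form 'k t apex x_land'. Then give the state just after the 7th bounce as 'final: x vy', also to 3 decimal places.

1 2.010 6.613 16.520
2 1.836 4.127 31.608
3 1.450 2.576 43.528
4 1.146 1.608 52.944
5 0.905 1.003 60.383
6 0.715 0.626 66.260
7 0.565 0.391 70.903
final: 70.903 2.186

Arc 1: start y=3.090, vy=8.310 → t=2.010, apex=6.613, x_land=16.520, impact vy=-11.385
  bounce: vy ← 0.79·11.385 = 8.994
Arc 2: start y=0.000, vy=8.994 → t=1.836, apex=4.127, x_land=31.608, impact vy=-8.994
  bounce: vy ← 0.79·8.994 = 7.105
Arc 3: start y=0.000, vy=7.105 → t=1.450, apex=2.576, x_land=43.528, impact vy=-7.105
  bounce: vy ← 0.79·7.105 = 5.613
Arc 4: start y=0.000, vy=5.613 → t=1.146, apex=1.608, x_land=52.944, impact vy=-5.613
  bounce: vy ← 0.79·5.613 = 4.434
Arc 5: start y=0.000, vy=4.434 → t=0.905, apex=1.003, x_land=60.383, impact vy=-4.434
  bounce: vy ← 0.79·4.434 = 3.503
Arc 6: start y=0.000, vy=3.503 → t=0.715, apex=0.626, x_land=66.260, impact vy=-3.503
  bounce: vy ← 0.79·3.503 = 2.768
Arc 7: start y=0.000, vy=2.768 → t=0.565, apex=0.391, x_land=70.903, impact vy=-2.768
  bounce: vy ← 0.79·2.768 = 2.186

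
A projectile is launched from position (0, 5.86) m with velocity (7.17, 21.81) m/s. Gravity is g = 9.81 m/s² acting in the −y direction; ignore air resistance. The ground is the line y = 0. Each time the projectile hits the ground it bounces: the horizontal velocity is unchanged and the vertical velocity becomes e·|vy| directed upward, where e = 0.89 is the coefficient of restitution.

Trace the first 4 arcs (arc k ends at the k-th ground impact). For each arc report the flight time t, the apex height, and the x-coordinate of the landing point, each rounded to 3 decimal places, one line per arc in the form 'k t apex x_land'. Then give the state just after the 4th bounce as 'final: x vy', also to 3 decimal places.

1 4.701 30.104 33.704
2 4.410 23.846 65.322
3 3.925 18.888 93.462
4 3.493 14.961 118.506
final: 118.506 15.248

Arc 1: start y=5.860, vy=21.810 → t=4.701, apex=30.104, x_land=33.704, impact vy=-24.303
  bounce: vy ← 0.89·24.303 = 21.630
Arc 2: start y=0.000, vy=21.630 → t=4.410, apex=23.846, x_land=65.322, impact vy=-21.630
  bounce: vy ← 0.89·21.630 = 19.251
Arc 3: start y=0.000, vy=19.251 → t=3.925, apex=18.888, x_land=93.462, impact vy=-19.251
  bounce: vy ← 0.89·19.251 = 17.133
Arc 4: start y=0.000, vy=17.133 → t=3.493, apex=14.961, x_land=118.506, impact vy=-17.133
  bounce: vy ← 0.89·17.133 = 15.248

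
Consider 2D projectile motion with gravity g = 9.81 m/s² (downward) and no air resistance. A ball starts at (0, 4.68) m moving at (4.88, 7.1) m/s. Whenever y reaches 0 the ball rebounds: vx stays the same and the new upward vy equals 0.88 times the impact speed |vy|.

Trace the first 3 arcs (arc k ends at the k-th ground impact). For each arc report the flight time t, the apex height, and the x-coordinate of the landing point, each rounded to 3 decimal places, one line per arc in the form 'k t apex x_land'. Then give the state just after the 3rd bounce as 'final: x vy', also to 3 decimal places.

1 1.939 7.249 9.465
2 2.140 5.614 19.906
3 1.883 4.347 29.095
final: 29.095 8.127

Arc 1: start y=4.680, vy=7.100 → t=1.939, apex=7.249, x_land=9.465, impact vy=-11.926
  bounce: vy ← 0.88·11.926 = 10.495
Arc 2: start y=0.000, vy=10.495 → t=2.140, apex=5.614, x_land=19.906, impact vy=-10.495
  bounce: vy ← 0.88·10.495 = 9.236
Arc 3: start y=0.000, vy=9.236 → t=1.883, apex=4.347, x_land=29.095, impact vy=-9.236
  bounce: vy ← 0.88·9.236 = 8.127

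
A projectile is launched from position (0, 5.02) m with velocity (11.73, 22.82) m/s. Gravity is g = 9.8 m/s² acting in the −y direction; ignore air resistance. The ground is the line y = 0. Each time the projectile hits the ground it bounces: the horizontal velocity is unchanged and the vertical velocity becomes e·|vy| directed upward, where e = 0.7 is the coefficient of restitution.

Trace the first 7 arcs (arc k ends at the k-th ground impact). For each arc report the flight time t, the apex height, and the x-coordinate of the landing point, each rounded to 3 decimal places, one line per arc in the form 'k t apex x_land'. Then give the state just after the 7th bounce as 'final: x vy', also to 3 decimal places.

Arc 1: start y=5.020, vy=22.820 → t=4.868, apex=31.589, x_land=57.097, impact vy=-24.883
  bounce: vy ← 0.7·24.883 = 17.418
Arc 2: start y=0.000, vy=17.418 → t=3.555, apex=15.479, x_land=98.793, impact vy=-17.418
  bounce: vy ← 0.7·17.418 = 12.192
Arc 3: start y=0.000, vy=12.192 → t=2.488, apex=7.585, x_land=127.981, impact vy=-12.192
  bounce: vy ← 0.7·12.192 = 8.535
Arc 4: start y=0.000, vy=8.535 → t=1.742, apex=3.716, x_land=148.412, impact vy=-8.535
  bounce: vy ← 0.7·8.535 = 5.974
Arc 5: start y=0.000, vy=5.974 → t=1.219, apex=1.821, x_land=162.713, impact vy=-5.974
  bounce: vy ← 0.7·5.974 = 4.182
Arc 6: start y=0.000, vy=4.182 → t=0.853, apex=0.892, x_land=172.725, impact vy=-4.182
  bounce: vy ← 0.7·4.182 = 2.927
Arc 7: start y=0.000, vy=2.927 → t=0.597, apex=0.437, x_land=179.733, impact vy=-2.927
  bounce: vy ← 0.7·2.927 = 2.049

1 4.868 31.589 57.097
2 3.555 15.479 98.793
3 2.488 7.585 127.981
4 1.742 3.716 148.412
5 1.219 1.821 162.713
6 0.853 0.892 172.725
7 0.597 0.437 179.733
final: 179.733 2.049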